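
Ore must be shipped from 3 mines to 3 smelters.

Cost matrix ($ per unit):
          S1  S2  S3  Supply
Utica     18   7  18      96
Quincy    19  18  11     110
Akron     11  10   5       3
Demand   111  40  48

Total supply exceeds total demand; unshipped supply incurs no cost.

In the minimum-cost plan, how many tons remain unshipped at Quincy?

An optimal plan:
  Utica to S1: 56 × $18 = $1008
  Utica to S2: 40 × $7 = $280
  Quincy to S1: 52 × $19 = $988
  Quincy to S3: 48 × $11 = $528
  Akron to S1: 3 × $11 = $33
Total cost = $2837.
Quincy ships 100 of its 110, leaving 10.

10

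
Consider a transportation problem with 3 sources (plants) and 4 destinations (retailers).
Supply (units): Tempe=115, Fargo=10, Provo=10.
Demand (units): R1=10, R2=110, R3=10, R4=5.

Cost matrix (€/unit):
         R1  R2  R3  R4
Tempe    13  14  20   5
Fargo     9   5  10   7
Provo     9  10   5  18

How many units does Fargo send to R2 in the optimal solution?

The minimum-cost plan:
  Tempe to R1: 10 × €13 = €130
  Tempe to R2: 100 × €14 = €1400
  Tempe to R4: 5 × €5 = €25
  Fargo to R2: 10 × €5 = €50
  Provo to R3: 10 × €5 = €50
Total cost = €1655.
So Fargo→R2 carries 10 units.

10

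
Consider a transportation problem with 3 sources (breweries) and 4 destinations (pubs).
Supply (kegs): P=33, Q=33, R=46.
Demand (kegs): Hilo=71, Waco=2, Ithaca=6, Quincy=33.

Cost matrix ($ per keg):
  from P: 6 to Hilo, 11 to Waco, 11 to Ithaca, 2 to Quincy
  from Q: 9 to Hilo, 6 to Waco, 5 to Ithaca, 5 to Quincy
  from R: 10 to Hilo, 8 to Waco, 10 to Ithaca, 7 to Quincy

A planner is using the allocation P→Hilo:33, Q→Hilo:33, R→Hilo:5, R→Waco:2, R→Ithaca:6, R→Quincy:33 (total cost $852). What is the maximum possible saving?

Current plan cost = 33·6 + 33·9 + 5·10 + 2·8 + 6·10 + 33·7 = $852.
Optimal plan:
  P→Quincy: 33 × $2 = $66
  Q→Hilo: 25 × $9 = $225
  Q→Waco: 2 × $6 = $12
  Q→Ithaca: 6 × $5 = $30
  R→Hilo: 46 × $10 = $460
Optimal cost = $793.
Saving = 852 − 793 = $59.

59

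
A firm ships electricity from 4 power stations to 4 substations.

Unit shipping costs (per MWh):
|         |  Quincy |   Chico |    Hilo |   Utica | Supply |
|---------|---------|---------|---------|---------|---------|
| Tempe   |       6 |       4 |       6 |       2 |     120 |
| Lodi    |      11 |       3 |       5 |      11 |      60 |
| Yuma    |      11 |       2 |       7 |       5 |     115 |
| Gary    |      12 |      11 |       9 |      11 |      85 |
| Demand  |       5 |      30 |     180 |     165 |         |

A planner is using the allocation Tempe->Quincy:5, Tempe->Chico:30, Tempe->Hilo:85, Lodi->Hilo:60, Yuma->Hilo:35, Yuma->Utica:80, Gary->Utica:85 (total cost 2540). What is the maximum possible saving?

660

Current plan cost = 5·6 + 30·4 + 85·6 + 60·5 + 35·7 + 80·5 + 85·11 = 2540.
Optimal plan:
  Tempe→Quincy: 5 MWh
  Tempe→Utica: 115 MWh
  Lodi→Hilo: 60 MWh
  Yuma→Chico: 30 MWh
  Yuma→Hilo: 35 MWh
  Yuma→Utica: 50 MWh
  Gary→Hilo: 85 MWh
Optimal cost = 1880.
Saving = 2540 − 1880 = 660.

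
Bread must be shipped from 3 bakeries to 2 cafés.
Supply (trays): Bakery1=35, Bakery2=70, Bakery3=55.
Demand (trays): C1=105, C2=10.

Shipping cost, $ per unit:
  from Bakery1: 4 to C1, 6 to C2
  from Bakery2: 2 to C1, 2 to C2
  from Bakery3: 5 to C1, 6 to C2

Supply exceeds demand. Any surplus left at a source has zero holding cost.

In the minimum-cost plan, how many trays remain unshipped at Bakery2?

0

An optimal plan:
  Bakery1->C1: 35 × $4 = $140
  Bakery2->C1: 60 × $2 = $120
  Bakery2->C2: 10 × $2 = $20
  Bakery3->C1: 10 × $5 = $50
Total cost = $330.
Bakery2 ships 70 of its 70, leaving 0.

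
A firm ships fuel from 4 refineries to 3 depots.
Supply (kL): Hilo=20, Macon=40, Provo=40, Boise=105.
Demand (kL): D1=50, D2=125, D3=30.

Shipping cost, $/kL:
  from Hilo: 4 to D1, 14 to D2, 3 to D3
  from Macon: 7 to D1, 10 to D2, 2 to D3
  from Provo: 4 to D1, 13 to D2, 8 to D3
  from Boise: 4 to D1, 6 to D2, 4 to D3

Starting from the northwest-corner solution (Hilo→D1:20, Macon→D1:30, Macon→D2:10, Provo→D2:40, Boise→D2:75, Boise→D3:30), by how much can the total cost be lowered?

Current plan cost = 20·4 + 30·7 + 10·10 + 40·13 + 75·6 + 30·4 = $1480.
Optimal plan:
  Hilo→D1: 10 × $4 = $40
  Hilo→D3: 10 × $3 = $30
  Macon→D2: 20 × $10 = $200
  Macon→D3: 20 × $2 = $40
  Provo→D1: 40 × $4 = $160
  Boise→D2: 105 × $6 = $630
Optimal cost = $1100.
Saving = 1480 − 1100 = $380.

380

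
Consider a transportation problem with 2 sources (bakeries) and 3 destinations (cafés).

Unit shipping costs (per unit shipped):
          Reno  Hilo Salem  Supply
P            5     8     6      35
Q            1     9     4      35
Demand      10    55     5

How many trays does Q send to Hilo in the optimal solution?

20

The minimum-cost plan:
  P to Hilo: 35 × 8 = 280
  Q to Reno: 10 × 1 = 10
  Q to Hilo: 20 × 9 = 180
  Q to Salem: 5 × 4 = 20
Total cost = 490.
So Q→Hilo carries 20 trays.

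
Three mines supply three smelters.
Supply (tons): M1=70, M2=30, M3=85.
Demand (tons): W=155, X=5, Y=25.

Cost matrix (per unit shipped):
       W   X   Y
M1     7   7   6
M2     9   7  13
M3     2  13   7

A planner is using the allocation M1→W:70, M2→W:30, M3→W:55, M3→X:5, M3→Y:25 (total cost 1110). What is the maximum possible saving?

Current plan cost = 70·7 + 30·9 + 55·2 + 5·13 + 25·7 = 1110.
Optimal plan:
  M1 to W: 45 × 7 = 315
  M1 to Y: 25 × 6 = 150
  M2 to W: 25 × 9 = 225
  M2 to X: 5 × 7 = 35
  M3 to W: 85 × 2 = 170
Optimal cost = 895.
Saving = 1110 − 895 = 215.

215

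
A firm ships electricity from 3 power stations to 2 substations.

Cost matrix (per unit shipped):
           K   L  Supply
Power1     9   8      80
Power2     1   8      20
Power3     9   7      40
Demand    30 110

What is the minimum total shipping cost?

950

An optimal shipping plan:
  Power1->K: 10 × 9 = 90
  Power1->L: 70 × 8 = 560
  Power2->K: 20 × 1 = 20
  Power3->L: 40 × 7 = 280
Total = 90 + 560 + 20 + 280 = 950.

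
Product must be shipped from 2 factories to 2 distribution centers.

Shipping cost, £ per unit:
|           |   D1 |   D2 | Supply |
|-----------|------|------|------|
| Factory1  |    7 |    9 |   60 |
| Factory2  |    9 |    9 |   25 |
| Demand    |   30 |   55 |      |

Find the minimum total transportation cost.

A cheapest plan:
  Factory1–D1: 30 × £7 = £210
  Factory1–D2: 30 × £9 = £270
  Factory2–D2: 25 × £9 = £225
Total = 210 + 270 + 225 = £705.
(Supply check: Factory1 ships 60; Factory2 ships 25.)

705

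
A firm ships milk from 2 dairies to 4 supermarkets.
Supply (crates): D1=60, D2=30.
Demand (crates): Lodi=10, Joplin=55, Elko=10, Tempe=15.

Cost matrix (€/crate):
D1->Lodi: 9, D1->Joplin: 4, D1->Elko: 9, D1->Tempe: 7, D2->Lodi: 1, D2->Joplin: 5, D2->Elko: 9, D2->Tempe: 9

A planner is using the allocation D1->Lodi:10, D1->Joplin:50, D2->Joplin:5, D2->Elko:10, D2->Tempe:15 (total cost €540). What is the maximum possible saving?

105

Current plan cost = 10·9 + 50·4 + 5·5 + 10·9 + 15·9 = €540.
Optimal plan:
  D1 to Joplin: 45 × €4 = €180
  D1 to Tempe: 15 × €7 = €105
  D2 to Lodi: 10 × €1 = €10
  D2 to Joplin: 10 × €5 = €50
  D2 to Elko: 10 × €9 = €90
Optimal cost = €435.
Saving = 540 − 435 = €105.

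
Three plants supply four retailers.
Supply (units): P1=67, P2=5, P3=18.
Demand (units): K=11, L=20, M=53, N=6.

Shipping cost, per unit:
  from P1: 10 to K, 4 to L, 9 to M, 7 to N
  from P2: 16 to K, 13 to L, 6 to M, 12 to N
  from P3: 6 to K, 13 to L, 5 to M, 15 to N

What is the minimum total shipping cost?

622

A cheapest plan:
  P1→L: 20 units
  P1→M: 41 units
  P1→N: 6 units
  P2→M: 5 units
  P3→K: 11 units
  P3→M: 7 units
Total cost = 622.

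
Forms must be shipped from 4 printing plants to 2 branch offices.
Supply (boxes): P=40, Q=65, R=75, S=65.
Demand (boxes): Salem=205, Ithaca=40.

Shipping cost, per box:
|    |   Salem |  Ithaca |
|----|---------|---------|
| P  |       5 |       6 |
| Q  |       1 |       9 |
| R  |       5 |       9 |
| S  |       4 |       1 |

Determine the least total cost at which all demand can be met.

780

A cheapest plan:
  P to Salem: 40 boxes
  Q to Salem: 65 boxes
  R to Salem: 75 boxes
  S to Salem: 25 boxes
  S to Ithaca: 40 boxes
Total cost = 780.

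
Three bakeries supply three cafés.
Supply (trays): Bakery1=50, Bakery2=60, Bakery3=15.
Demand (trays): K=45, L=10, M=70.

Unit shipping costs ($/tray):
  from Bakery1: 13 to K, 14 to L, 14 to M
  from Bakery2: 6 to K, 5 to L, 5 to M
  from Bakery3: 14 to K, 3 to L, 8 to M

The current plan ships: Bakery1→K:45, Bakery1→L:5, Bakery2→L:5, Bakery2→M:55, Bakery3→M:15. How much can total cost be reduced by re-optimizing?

Current plan cost = 45·13 + 5·14 + 5·5 + 55·5 + 15·8 = $1075.
Optimal plan:
  Bakery1->K: 45 trays
  Bakery1->M: 5 trays
  Bakery2->M: 60 trays
  Bakery3->L: 10 trays
  Bakery3->M: 5 trays
Optimal cost = $1025.
Saving = 1075 − 1025 = $50.

50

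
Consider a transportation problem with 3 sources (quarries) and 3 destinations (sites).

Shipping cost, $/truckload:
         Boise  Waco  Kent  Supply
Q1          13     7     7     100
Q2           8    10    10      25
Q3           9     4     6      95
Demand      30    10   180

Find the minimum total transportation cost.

Optimal allocation:
  Q1–Kent: 100 × $7 = $700
  Q2–Boise: 25 × $8 = $200
  Q3–Boise: 5 × $9 = $45
  Q3–Waco: 10 × $4 = $40
  Q3–Kent: 80 × $6 = $480
Total = 700 + 200 + 45 + 40 + 480 = $1465.

1465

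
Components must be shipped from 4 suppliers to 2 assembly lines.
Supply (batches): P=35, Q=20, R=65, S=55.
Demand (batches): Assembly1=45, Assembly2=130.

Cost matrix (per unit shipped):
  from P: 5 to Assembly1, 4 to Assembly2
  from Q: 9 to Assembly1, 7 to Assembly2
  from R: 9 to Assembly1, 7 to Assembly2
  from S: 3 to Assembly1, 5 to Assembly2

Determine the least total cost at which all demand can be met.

One minimum-cost allocation:
  P→Assembly2: 35 × 4 = 140
  Q→Assembly2: 20 × 7 = 140
  R→Assembly2: 65 × 7 = 455
  S→Assembly1: 45 × 3 = 135
  S→Assembly2: 10 × 5 = 50
Total = 140 + 140 + 455 + 135 + 50 = 920.
(Supply check: P ships 35; Q ships 20; R ships 65; S ships 55.)

920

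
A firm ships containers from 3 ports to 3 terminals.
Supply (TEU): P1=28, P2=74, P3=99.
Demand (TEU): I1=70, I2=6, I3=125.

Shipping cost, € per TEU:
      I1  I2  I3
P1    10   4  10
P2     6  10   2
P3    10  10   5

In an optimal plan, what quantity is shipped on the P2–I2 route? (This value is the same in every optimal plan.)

Optimal shipments:
  P1 to I1: 22 × €10 = €220
  P1 to I2: 6 × €4 = €24
  P2 to I1: 48 × €6 = €288
  P2 to I3: 26 × €2 = €52
  P3 to I3: 99 × €5 = €495
Total cost = €1079.
The route P2→I2 is not used.

0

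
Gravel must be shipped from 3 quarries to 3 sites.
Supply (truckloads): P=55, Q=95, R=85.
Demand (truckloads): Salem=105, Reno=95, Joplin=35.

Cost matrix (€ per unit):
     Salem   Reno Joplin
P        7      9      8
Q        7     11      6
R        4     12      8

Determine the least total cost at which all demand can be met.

1625

A cheapest plan:
  P->Reno: 55 × €9 = €495
  Q->Salem: 20 × €7 = €140
  Q->Reno: 40 × €11 = €440
  Q->Joplin: 35 × €6 = €210
  R->Salem: 85 × €4 = €340
Total = 495 + 140 + 440 + 210 + 340 = €1625.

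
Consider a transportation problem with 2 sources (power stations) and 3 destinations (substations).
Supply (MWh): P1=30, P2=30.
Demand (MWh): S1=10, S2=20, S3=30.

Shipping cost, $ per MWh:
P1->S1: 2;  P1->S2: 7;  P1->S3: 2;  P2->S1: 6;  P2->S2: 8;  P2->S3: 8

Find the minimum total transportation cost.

An optimal shipping plan:
  P1 to S3: 30 × $2 = $60
  P2 to S1: 10 × $6 = $60
  P2 to S2: 20 × $8 = $160
Total = 60 + 60 + 160 = $280.

280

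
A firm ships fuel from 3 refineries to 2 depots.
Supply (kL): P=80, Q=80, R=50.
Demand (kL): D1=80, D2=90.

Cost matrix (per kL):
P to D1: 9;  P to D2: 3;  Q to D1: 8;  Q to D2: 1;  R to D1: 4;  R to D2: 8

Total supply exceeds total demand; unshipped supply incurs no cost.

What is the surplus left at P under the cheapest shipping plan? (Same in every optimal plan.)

40

An optimal plan:
  P to D1: 30 × 9 = 270
  P to D2: 10 × 3 = 30
  Q to D2: 80 × 1 = 80
  R to D1: 50 × 4 = 200
Total cost = 580.
P ships 40 of its 80, leaving 40.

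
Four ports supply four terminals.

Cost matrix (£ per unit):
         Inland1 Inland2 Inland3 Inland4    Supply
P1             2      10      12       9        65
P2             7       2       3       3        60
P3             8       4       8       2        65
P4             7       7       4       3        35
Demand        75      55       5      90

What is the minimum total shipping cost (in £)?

A cheapest plan:
  P1–Inland1: 65 × £2 = £130
  P2–Inland2: 55 × £2 = £110
  P2–Inland3: 5 × £3 = £15
  P3–Inland4: 65 × £2 = £130
  P4–Inland1: 10 × £7 = £70
  P4–Inland4: 25 × £3 = £75
Total = 130 + 110 + 15 + 130 + 70 + 75 = £530.

530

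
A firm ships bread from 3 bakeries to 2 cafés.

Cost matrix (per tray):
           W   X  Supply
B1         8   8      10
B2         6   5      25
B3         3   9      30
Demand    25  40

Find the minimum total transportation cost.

A cheapest plan:
  B1->X: 10 × 8 = 80
  B2->X: 25 × 5 = 125
  B3->W: 25 × 3 = 75
  B3->X: 5 × 9 = 45
Total = 80 + 125 + 75 + 45 = 325.
(Supply check: B1 ships 10; B2 ships 25; B3 ships 30.)

325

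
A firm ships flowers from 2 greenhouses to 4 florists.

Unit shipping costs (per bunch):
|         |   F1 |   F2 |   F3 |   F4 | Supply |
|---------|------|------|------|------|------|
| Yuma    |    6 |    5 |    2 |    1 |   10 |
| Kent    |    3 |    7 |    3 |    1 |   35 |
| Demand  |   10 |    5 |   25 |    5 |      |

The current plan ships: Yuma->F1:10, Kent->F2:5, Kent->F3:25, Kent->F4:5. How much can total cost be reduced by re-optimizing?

45

Current plan cost = 10·6 + 5·7 + 25·3 + 5·1 = 175.
Optimal plan:
  Yuma to F2: 5 × 5 = 25
  Yuma to F3: 5 × 2 = 10
  Kent to F1: 10 × 3 = 30
  Kent to F3: 20 × 3 = 60
  Kent to F4: 5 × 1 = 5
Optimal cost = 130.
Saving = 175 − 130 = 45.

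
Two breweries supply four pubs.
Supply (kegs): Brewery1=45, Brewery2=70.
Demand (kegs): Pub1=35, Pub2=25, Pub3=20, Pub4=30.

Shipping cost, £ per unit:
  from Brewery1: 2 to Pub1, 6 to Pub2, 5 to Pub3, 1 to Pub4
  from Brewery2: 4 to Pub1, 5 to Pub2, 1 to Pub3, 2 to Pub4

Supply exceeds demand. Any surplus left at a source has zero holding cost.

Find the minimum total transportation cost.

265

A cheapest plan:
  Brewery1→Pub1: 35 × £2 = £70
  Brewery1→Pub4: 10 × £1 = £10
  Brewery2→Pub2: 25 × £5 = £125
  Brewery2→Pub3: 20 × £1 = £20
  Brewery2→Pub4: 20 × £2 = £40
Total = 70 + 10 + 125 + 20 + 40 = £265.
(Supply check: Brewery1 ships 45; Brewery2 ships 65.)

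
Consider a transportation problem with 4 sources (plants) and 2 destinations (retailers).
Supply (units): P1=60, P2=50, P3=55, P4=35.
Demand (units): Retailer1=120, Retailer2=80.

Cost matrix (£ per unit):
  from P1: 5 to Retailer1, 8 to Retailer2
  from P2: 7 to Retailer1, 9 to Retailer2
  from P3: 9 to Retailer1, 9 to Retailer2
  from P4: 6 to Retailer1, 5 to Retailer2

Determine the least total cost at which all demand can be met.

1320

One minimum-cost allocation:
  P1->Retailer1: 60 × £5 = £300
  P2->Retailer1: 50 × £7 = £350
  P3->Retailer1: 10 × £9 = £90
  P3->Retailer2: 45 × £9 = £405
  P4->Retailer2: 35 × £5 = £175
Total = 300 + 350 + 90 + 405 + 175 = £1320.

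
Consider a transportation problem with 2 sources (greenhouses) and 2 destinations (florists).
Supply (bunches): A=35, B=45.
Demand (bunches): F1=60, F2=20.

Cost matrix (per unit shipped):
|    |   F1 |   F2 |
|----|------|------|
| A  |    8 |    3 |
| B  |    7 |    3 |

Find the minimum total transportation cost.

495

An optimal shipping plan:
  A->F1: 15 bunches
  A->F2: 20 bunches
  B->F1: 45 bunches
Total cost = 495.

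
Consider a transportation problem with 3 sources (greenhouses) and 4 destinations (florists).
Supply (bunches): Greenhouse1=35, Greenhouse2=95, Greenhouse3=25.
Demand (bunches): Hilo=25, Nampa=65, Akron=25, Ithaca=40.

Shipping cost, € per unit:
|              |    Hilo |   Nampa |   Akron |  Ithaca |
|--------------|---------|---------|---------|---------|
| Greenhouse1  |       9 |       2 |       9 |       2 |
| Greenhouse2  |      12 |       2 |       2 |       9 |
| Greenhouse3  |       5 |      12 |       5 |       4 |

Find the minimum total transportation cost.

420

An optimal shipping plan:
  Greenhouse1→Ithaca: 35 × €2 = €70
  Greenhouse2→Nampa: 65 × €2 = €130
  Greenhouse2→Akron: 25 × €2 = €50
  Greenhouse2→Ithaca: 5 × €9 = €45
  Greenhouse3→Hilo: 25 × €5 = €125
Total = 70 + 130 + 50 + 45 + 125 = €420.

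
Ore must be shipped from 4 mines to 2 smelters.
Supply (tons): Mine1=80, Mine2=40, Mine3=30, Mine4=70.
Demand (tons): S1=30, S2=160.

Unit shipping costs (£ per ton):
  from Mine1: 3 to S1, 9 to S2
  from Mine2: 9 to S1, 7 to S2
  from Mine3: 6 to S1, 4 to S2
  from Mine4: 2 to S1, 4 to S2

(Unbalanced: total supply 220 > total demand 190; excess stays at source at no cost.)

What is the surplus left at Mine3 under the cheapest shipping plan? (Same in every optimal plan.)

0

Minimum-cost shipments:
  Mine1→S1: 30 tons
  Mine1→S2: 20 tons
  Mine2→S2: 40 tons
  Mine3→S2: 30 tons
  Mine4→S2: 70 tons
Total cost = £950.
Mine3 ships 30 of its 30, leaving 0.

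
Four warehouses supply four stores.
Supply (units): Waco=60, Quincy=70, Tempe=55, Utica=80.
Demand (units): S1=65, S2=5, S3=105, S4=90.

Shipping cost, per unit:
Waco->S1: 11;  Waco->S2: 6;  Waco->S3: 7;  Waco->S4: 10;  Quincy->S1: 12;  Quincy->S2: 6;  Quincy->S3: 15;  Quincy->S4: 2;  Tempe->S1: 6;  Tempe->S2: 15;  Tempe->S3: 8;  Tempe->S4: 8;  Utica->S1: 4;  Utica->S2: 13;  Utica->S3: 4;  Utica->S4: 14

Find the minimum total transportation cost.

1245

A cheapest plan:
  Waco–S2: 5 × 6 = 30
  Waco–S3: 55 × 7 = 385
  Quincy–S4: 70 × 2 = 140
  Tempe–S1: 35 × 6 = 210
  Tempe–S4: 20 × 8 = 160
  Utica–S1: 30 × 4 = 120
  Utica–S3: 50 × 4 = 200
Total = 30 + 385 + 140 + 210 + 160 + 120 + 200 = 1245.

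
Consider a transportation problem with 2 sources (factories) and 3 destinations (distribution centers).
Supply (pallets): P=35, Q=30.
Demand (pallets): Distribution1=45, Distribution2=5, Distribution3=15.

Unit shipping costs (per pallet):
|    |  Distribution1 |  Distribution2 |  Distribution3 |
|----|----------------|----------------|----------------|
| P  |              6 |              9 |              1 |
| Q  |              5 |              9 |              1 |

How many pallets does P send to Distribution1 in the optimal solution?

15

The minimum-cost plan:
  P to Distribution1: 15 × 6 = 90
  P to Distribution2: 5 × 9 = 45
  P to Distribution3: 15 × 1 = 15
  Q to Distribution1: 30 × 5 = 150
Total cost = 300.
So P→Distribution1 carries 15 pallets.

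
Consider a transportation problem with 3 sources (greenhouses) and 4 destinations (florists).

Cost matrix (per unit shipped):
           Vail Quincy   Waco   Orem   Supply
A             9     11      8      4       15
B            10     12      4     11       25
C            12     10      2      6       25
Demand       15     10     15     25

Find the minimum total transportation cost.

420

A cheapest plan:
  A–Orem: 15 bunches
  B–Vail: 15 bunches
  B–Quincy: 10 bunches
  C–Waco: 15 bunches
  C–Orem: 10 bunches
Total cost = 420.
(Supply check: A ships 15; B ships 25; C ships 25.)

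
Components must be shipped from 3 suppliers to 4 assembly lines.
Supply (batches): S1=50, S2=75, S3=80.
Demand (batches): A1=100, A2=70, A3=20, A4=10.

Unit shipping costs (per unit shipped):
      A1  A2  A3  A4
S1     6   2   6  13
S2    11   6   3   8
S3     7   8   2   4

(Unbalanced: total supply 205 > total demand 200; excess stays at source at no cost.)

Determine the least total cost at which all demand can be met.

One minimum-cost allocation:
  S1→A1: 30 × 6 = 180
  S1→A2: 20 × 2 = 40
  S2→A2: 50 × 6 = 300
  S2→A3: 20 × 3 = 60
  S3→A1: 70 × 7 = 490
  S3→A4: 10 × 4 = 40
Total = 180 + 40 + 300 + 60 + 490 + 40 = 1110.
(Supply check: S1 ships 50; S2 ships 70; S3 ships 80.)

1110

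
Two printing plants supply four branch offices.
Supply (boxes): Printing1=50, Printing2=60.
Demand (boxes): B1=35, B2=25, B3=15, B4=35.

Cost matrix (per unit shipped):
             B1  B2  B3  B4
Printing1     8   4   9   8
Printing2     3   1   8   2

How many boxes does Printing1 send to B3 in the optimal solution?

Optimal shipments:
  Printing1->B1: 10 boxes
  Printing1->B2: 25 boxes
  Printing1->B3: 15 boxes
  Printing2->B1: 25 boxes
  Printing2->B4: 35 boxes
Total cost = 460.
So Printing1→B3 carries 15 boxes.

15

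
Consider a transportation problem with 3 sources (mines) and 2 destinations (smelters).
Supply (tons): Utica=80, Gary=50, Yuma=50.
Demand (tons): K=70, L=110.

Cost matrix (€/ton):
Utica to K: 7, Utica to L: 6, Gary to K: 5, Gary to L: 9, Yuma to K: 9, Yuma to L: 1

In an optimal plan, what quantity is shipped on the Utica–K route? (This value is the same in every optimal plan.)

The minimum-cost plan:
  Utica->K: 20 tons
  Utica->L: 60 tons
  Gary->K: 50 tons
  Yuma->L: 50 tons
Total cost = €800.
So Utica→K carries 20 tons.

20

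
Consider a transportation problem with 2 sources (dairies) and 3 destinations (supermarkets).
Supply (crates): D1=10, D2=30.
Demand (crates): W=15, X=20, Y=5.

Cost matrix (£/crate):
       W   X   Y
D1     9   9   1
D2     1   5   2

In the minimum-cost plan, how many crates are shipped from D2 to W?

The minimum-cost plan:
  D1–X: 5 × £9 = £45
  D1–Y: 5 × £1 = £5
  D2–W: 15 × £1 = £15
  D2–X: 15 × £5 = £75
Total cost = £140.
So D2→W carries 15 crates.

15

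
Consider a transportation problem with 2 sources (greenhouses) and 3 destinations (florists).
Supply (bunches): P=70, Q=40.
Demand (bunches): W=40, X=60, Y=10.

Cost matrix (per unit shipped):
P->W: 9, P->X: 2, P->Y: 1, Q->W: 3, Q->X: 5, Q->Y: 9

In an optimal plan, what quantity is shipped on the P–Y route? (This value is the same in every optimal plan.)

Solving gives:
  P to X: 60 × 2 = 120
  P to Y: 10 × 1 = 10
  Q to W: 40 × 3 = 120
Total cost = 250.
So P→Y carries 10 bunches.

10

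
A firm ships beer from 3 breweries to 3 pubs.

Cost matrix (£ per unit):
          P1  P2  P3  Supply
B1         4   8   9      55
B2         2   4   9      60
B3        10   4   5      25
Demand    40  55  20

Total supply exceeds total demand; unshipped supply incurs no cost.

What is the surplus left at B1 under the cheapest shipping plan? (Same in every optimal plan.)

An optimal plan:
  B1→P1: 30 kegs
  B2→P1: 10 kegs
  B2→P2: 50 kegs
  B3→P2: 5 kegs
  B3→P3: 20 kegs
Total cost = £460.
B1 ships 30 of its 55, leaving 25.

25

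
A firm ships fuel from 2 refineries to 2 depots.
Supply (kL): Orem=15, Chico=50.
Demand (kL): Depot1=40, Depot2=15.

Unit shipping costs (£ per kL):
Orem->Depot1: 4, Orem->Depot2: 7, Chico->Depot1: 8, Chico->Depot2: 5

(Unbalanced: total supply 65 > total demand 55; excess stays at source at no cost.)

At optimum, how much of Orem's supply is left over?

Minimum-cost shipments:
  Orem→Depot1: 15 × £4 = £60
  Chico→Depot1: 25 × £8 = £200
  Chico→Depot2: 15 × £5 = £75
Total cost = £335.
Orem ships 15 of its 15, leaving 0.

0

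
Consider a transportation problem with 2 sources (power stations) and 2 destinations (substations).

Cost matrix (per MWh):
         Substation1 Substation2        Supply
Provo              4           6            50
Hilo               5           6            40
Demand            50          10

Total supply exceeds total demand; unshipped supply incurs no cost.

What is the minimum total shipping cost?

260

An optimal shipping plan:
  Provo->Substation1: 50 × 4 = 200
  Hilo->Substation2: 10 × 6 = 60
Total = 200 + 60 = 260.
(Supply check: Provo ships 50; Hilo ships 10.)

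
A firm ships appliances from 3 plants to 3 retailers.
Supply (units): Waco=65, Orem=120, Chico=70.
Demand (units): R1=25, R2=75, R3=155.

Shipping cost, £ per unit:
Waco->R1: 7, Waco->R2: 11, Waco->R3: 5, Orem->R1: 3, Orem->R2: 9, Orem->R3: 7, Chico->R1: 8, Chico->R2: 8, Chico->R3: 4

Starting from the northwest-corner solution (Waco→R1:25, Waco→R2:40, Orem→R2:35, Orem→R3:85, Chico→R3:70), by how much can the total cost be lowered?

Current plan cost = 25·7 + 40·11 + 35·9 + 85·7 + 70·4 = £1805.
Optimal plan:
  Waco–R3: 65 × £5 = £325
  Orem–R1: 25 × £3 = £75
  Orem–R2: 75 × £9 = £675
  Orem–R3: 20 × £7 = £140
  Chico–R3: 70 × £4 = £280
Optimal cost = £1495.
Saving = 1805 − 1495 = £310.

310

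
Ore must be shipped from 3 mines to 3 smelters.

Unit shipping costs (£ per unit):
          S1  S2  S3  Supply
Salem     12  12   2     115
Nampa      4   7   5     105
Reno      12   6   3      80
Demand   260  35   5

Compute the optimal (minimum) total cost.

2500

A cheapest plan:
  Salem to S1: 110 × £12 = £1320
  Salem to S3: 5 × £2 = £10
  Nampa to S1: 105 × £4 = £420
  Reno to S1: 45 × £12 = £540
  Reno to S2: 35 × £6 = £210
Total = 1320 + 10 + 420 + 540 + 210 = £2500.
(Supply check: Salem ships 115; Nampa ships 105; Reno ships 80.)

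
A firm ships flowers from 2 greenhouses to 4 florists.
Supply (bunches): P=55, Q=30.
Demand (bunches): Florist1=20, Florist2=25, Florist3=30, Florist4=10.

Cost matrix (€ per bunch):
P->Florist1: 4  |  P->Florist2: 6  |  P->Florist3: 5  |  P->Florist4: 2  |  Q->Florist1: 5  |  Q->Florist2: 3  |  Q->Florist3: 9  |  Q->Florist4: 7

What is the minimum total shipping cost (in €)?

330

One minimum-cost allocation:
  P–Florist1: 15 × €4 = €60
  P–Florist3: 30 × €5 = €150
  P–Florist4: 10 × €2 = €20
  Q–Florist1: 5 × €5 = €25
  Q–Florist2: 25 × €3 = €75
Total = 60 + 150 + 20 + 25 + 75 = €330.
(Supply check: P ships 55; Q ships 30.)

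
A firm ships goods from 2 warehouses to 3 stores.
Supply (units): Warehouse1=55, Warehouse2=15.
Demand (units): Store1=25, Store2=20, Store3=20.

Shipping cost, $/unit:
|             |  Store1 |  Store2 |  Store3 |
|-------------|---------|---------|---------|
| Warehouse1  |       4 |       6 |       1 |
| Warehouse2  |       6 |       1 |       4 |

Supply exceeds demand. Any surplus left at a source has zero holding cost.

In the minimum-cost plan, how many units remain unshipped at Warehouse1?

Minimum-cost shipments:
  Warehouse1 to Store1: 25 units
  Warehouse1 to Store2: 5 units
  Warehouse1 to Store3: 20 units
  Warehouse2 to Store2: 15 units
Total cost = $165.
Warehouse1 ships 50 of its 55, leaving 5.

5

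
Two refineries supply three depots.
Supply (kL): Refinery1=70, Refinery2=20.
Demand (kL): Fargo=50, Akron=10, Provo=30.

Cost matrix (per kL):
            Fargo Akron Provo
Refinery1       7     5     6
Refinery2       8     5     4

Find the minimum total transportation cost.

540

Optimal allocation:
  Refinery1–Fargo: 50 kL
  Refinery1–Akron: 10 kL
  Refinery1–Provo: 10 kL
  Refinery2–Provo: 20 kL
Total cost = 540.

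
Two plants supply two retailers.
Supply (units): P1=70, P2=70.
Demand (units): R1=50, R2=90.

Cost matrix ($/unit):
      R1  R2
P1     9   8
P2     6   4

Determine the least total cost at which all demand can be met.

One minimum-cost allocation:
  P1->R1: 50 units
  P1->R2: 20 units
  P2->R2: 70 units
Total cost = $890.
(Supply check: P1 ships 70; P2 ships 70.)

890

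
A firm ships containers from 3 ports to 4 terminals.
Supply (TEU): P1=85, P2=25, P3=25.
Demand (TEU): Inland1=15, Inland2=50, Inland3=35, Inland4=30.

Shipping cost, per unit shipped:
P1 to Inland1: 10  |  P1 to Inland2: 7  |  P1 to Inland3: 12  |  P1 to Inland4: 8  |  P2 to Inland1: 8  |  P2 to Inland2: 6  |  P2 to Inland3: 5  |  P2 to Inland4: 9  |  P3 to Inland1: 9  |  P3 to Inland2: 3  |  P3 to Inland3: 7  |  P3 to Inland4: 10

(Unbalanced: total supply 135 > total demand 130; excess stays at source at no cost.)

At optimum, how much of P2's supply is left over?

An optimal plan:
  P1 to Inland1: 15 TEU
  P1 to Inland2: 35 TEU
  P1 to Inland4: 30 TEU
  P2 to Inland3: 25 TEU
  P3 to Inland2: 15 TEU
  P3 to Inland3: 10 TEU
Total cost = 875.
P2 ships 25 of its 25, leaving 0.

0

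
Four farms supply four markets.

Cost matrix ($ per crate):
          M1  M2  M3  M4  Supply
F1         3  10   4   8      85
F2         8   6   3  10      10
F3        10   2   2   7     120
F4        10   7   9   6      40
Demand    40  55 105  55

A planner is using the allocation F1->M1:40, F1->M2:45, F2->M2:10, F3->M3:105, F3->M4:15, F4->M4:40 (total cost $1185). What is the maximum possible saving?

Current plan cost = 40·3 + 45·10 + 10·6 + 105·2 + 15·7 + 40·6 = $1185.
Optimal plan:
  F1 to M1: 40 × $3 = $120
  F1 to M3: 30 × $4 = $120
  F1 to M4: 15 × $8 = $120
  F2 to M3: 10 × $3 = $30
  F3 to M2: 55 × $2 = $110
  F3 to M3: 65 × $2 = $130
  F4 to M4: 40 × $6 = $240
Optimal cost = $870.
Saving = 1185 − 870 = $315.

315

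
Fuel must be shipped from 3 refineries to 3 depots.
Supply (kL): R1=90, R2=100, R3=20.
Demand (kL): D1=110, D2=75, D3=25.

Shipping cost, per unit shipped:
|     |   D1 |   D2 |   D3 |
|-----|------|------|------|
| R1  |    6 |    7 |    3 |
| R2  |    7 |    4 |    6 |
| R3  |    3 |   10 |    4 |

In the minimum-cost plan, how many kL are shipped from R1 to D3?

25

The minimum-cost plan:
  R1 to D1: 65 × 6 = 390
  R1 to D3: 25 × 3 = 75
  R2 to D1: 25 × 7 = 175
  R2 to D2: 75 × 4 = 300
  R3 to D1: 20 × 3 = 60
Total cost = 1000.
So R1→D3 carries 25 kL.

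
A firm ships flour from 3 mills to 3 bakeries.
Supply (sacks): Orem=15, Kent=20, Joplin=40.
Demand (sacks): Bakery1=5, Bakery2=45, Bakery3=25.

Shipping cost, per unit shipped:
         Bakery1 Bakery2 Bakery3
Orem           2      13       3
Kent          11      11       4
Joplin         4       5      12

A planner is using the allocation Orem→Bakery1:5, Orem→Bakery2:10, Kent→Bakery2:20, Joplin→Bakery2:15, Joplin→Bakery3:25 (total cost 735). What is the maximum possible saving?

380

Current plan cost = 5·2 + 10·13 + 20·11 + 15·5 + 25·12 = 735.
Optimal plan:
  Orem–Bakery1: 5 sacks
  Orem–Bakery3: 10 sacks
  Kent–Bakery2: 5 sacks
  Kent–Bakery3: 15 sacks
  Joplin–Bakery2: 40 sacks
Optimal cost = 355.
Saving = 735 − 355 = 380.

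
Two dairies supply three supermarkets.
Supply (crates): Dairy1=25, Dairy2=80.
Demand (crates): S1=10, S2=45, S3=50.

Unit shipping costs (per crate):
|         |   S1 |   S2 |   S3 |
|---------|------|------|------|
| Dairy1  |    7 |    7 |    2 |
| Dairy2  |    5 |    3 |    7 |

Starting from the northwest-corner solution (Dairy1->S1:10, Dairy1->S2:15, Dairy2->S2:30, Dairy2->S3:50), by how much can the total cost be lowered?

Current plan cost = 10·7 + 15·7 + 30·3 + 50·7 = 615.
Optimal plan:
  Dairy1–S3: 25 crates
  Dairy2–S1: 10 crates
  Dairy2–S2: 45 crates
  Dairy2–S3: 25 crates
Optimal cost = 410.
Saving = 615 − 410 = 205.

205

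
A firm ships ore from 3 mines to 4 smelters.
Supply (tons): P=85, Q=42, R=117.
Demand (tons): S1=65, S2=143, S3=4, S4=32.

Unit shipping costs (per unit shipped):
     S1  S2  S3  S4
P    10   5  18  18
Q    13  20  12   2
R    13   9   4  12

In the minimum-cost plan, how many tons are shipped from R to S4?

0

Optimal shipments:
  P to S2: 85 × 5 = 425
  Q to S1: 10 × 13 = 130
  Q to S4: 32 × 2 = 64
  R to S1: 55 × 13 = 715
  R to S2: 58 × 9 = 522
  R to S3: 4 × 4 = 16
Total cost = 1872.
The route R→S4 is not used.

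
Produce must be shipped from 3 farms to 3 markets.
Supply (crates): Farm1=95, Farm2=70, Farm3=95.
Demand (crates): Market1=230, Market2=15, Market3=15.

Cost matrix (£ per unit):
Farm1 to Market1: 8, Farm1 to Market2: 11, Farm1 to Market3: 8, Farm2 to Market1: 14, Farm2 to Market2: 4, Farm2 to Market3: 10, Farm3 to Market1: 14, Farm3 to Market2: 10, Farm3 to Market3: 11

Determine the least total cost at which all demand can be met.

2860

Optimal allocation:
  Farm1 to Market1: 95 crates
  Farm2 to Market1: 40 crates
  Farm2 to Market2: 15 crates
  Farm2 to Market3: 15 crates
  Farm3 to Market1: 95 crates
Total cost = £2860.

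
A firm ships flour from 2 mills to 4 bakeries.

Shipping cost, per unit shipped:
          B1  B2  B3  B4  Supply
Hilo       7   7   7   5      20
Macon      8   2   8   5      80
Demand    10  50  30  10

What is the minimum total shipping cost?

450

Optimal allocation:
  Hilo→B3: 20 × 7 = 140
  Macon→B1: 10 × 8 = 80
  Macon→B2: 50 × 2 = 100
  Macon→B3: 10 × 8 = 80
  Macon→B4: 10 × 5 = 50
Total = 140 + 80 + 100 + 80 + 50 = 450.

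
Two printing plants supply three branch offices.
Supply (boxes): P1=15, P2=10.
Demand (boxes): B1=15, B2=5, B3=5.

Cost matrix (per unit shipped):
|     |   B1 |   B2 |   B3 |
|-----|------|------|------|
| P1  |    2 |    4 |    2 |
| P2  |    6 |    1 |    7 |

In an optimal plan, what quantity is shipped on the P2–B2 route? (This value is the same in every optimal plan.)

The minimum-cost plan:
  P1–B1: 10 × 2 = 20
  P1–B3: 5 × 2 = 10
  P2–B1: 5 × 6 = 30
  P2–B2: 5 × 1 = 5
Total cost = 65.
So P2→B2 carries 5 boxes.

5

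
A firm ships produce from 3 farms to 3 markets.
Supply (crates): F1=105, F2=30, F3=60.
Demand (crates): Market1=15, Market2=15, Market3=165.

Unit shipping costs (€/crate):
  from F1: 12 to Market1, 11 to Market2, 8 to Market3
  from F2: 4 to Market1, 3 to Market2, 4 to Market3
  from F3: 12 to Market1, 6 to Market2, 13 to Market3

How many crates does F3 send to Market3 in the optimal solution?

Solving gives:
  F1–Market3: 105 crates
  F2–Market3: 30 crates
  F3–Market1: 15 crates
  F3–Market2: 15 crates
  F3–Market3: 30 crates
Total cost = €1620.
So F3→Market3 carries 30 crates.

30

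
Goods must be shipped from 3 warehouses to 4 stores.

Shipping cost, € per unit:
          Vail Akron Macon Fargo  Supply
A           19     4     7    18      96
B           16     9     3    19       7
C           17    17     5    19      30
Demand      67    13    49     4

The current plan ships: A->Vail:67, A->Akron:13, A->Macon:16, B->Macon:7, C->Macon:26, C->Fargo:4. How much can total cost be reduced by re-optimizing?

Current plan cost = 67·19 + 13·4 + 16·7 + 7·3 + 26·5 + 4·19 = €1664.
Optimal plan:
  A->Vail: 37 × €19 = €703
  A->Akron: 13 × €4 = €52
  A->Macon: 42 × €7 = €294
  A->Fargo: 4 × €18 = €72
  B->Macon: 7 × €3 = €21
  C->Vail: 30 × €17 = €510
Optimal cost = €1652.
Saving = 1664 − 1652 = €12.

12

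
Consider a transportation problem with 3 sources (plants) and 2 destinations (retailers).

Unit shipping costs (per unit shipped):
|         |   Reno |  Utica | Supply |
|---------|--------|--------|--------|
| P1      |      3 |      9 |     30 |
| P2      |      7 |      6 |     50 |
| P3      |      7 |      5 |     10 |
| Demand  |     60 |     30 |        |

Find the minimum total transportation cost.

Optimal allocation:
  P1 to Reno: 30 units
  P2 to Reno: 30 units
  P2 to Utica: 20 units
  P3 to Utica: 10 units
Total cost = 470.
(Supply check: P1 ships 30; P2 ships 50; P3 ships 10.)

470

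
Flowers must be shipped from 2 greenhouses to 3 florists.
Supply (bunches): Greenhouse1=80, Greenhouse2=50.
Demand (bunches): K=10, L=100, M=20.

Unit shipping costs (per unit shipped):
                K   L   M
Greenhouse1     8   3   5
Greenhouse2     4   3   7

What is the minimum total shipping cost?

Optimal allocation:
  Greenhouse1->L: 60 × 3 = 180
  Greenhouse1->M: 20 × 5 = 100
  Greenhouse2->K: 10 × 4 = 40
  Greenhouse2->L: 40 × 3 = 120
Total = 180 + 100 + 40 + 120 = 440.
(Supply check: Greenhouse1 ships 80; Greenhouse2 ships 50.)

440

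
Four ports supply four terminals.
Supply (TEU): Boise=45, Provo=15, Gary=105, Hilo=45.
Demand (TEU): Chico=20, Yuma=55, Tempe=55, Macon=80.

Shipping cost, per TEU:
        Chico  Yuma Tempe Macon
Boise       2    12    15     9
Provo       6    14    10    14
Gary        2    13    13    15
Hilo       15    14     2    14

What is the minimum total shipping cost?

An optimal shipping plan:
  Boise to Macon: 45 × 9 = 405
  Provo to Tempe: 10 × 10 = 100
  Provo to Macon: 5 × 14 = 70
  Gary to Chico: 20 × 2 = 40
  Gary to Yuma: 55 × 13 = 715
  Gary to Macon: 30 × 15 = 450
  Hilo to Tempe: 45 × 2 = 90
Total = 405 + 100 + 70 + 40 + 715 + 450 + 90 = 1870.

1870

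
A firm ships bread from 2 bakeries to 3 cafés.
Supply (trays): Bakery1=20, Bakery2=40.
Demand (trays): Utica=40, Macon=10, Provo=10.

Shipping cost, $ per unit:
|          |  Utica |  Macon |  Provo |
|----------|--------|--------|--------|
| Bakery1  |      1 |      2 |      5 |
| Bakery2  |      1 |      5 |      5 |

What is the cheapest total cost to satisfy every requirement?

110

One minimum-cost allocation:
  Bakery1 to Macon: 10 trays
  Bakery1 to Provo: 10 trays
  Bakery2 to Utica: 40 trays
Total cost = $110.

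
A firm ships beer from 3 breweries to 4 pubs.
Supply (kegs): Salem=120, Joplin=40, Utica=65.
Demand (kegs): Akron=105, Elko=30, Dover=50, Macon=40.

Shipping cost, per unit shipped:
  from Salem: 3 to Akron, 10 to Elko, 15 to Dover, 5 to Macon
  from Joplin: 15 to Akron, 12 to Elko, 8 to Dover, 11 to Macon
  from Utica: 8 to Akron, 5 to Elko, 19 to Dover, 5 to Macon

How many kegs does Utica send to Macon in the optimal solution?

35

Optimal shipments:
  Salem→Akron: 105 × 3 = 315
  Salem→Dover: 10 × 15 = 150
  Salem→Macon: 5 × 5 = 25
  Joplin→Dover: 40 × 8 = 320
  Utica→Elko: 30 × 5 = 150
  Utica→Macon: 35 × 5 = 175
Total cost = 1135.
So Utica→Macon carries 35 kegs.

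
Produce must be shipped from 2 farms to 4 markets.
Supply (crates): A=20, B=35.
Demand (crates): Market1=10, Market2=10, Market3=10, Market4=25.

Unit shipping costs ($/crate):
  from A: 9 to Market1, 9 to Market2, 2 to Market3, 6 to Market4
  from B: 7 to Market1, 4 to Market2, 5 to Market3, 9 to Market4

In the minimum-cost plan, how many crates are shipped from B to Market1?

The minimum-cost plan:
  A to Market3: 10 × $2 = $20
  A to Market4: 10 × $6 = $60
  B to Market1: 10 × $7 = $70
  B to Market2: 10 × $4 = $40
  B to Market4: 15 × $9 = $135
Total cost = $325.
So B→Market1 carries 10 crates.

10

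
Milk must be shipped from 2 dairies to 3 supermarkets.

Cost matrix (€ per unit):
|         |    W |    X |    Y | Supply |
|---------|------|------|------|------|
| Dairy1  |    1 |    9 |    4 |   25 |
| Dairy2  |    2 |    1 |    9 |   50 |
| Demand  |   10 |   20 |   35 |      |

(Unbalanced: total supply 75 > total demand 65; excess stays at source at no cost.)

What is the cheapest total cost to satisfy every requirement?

A cheapest plan:
  Dairy1 to Y: 25 × €4 = €100
  Dairy2 to W: 10 × €2 = €20
  Dairy2 to X: 20 × €1 = €20
  Dairy2 to Y: 10 × €9 = €90
Total = 100 + 20 + 20 + 90 = €230.
(Supply check: Dairy1 ships 25; Dairy2 ships 40.)

230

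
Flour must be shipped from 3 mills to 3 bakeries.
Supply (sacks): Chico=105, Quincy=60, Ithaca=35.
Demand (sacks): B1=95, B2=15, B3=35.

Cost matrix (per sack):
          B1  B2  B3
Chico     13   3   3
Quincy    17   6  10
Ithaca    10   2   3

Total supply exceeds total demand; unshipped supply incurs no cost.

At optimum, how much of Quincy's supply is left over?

55

An optimal plan:
  Chico to B1: 60 × 13 = 780
  Chico to B2: 10 × 3 = 30
  Chico to B3: 35 × 3 = 105
  Quincy to B2: 5 × 6 = 30
  Ithaca to B1: 35 × 10 = 350
Total cost = 1295.
Quincy ships 5 of its 60, leaving 55.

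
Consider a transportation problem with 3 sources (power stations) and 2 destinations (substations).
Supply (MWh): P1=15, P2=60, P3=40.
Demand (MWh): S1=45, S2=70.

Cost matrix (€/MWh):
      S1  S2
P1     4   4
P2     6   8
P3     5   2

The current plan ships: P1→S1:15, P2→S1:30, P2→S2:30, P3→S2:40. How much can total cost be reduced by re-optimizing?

Current plan cost = 15·4 + 30·6 + 30·8 + 40·2 = €560.
Optimal plan:
  P1–S2: 15 × €4 = €60
  P2–S1: 45 × €6 = €270
  P2–S2: 15 × €8 = €120
  P3–S2: 40 × €2 = €80
Optimal cost = €530.
Saving = 560 − 530 = €30.

30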